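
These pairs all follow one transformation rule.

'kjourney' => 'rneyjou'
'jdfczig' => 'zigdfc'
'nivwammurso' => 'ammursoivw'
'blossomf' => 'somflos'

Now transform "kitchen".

In each case the input is transformed by: delete the first character, then move the first 3 characters to the end (rotate left by 3).
For "kitchen", step one produces "itchen"; step two turns that into "henitc".

henitc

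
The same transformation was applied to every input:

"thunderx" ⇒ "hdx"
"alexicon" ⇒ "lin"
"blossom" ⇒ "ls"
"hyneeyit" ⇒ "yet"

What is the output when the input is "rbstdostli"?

The transformation: keep one character in every 3, starting at position 2 (positions 2nd, 5th, 8th, ...).
On "rbstdostli" that produces "bdt".

bdt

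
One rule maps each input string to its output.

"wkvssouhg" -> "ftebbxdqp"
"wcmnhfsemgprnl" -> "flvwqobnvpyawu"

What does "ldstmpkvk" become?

The rule is to shift every letter 9 places forward in the alphabet (wrapping around).
"ldstmpkvk" → "umbcvytet".

umbcvytet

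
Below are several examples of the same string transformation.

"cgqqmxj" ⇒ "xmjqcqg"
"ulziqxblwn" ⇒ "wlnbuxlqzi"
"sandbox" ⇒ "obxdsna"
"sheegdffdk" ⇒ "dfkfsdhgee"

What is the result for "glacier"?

eircgal

Looking at the pairs, the operation is to move the last 2 characters to the front (rotate right by 2), then take characters alternately from the front and the back (1st, last, 2nd, 2nd-last, ...).
Applying that to "glacier" gives "eircgal".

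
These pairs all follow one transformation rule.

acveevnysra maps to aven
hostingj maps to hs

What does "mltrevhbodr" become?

Looking at the pairs, the operation is to keep every other character starting from the first (positions 1st, 3rd, 5th, ...), then delete the last 2 characters.
On "mltrevhbodr": the first step gives "mtehor", and the second then gives "mteh".

mteh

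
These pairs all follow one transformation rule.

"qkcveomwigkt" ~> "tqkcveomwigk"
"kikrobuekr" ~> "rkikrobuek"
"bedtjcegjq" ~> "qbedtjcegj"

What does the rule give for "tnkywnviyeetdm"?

mtnkywnviyeetd

Looking at the pairs, the operation is to move the last character to the front.
"tnkywnviyeetdm" → "mtnkywnviyeetd".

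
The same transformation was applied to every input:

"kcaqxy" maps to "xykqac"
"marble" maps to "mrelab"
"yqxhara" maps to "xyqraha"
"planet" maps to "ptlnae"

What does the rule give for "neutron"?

tuornne

Looking at the pairs, the operation is to sort the characters into reverse alphabetical order, then swap each adjacent pair of characters (1↔2, 3↔4, ...).
On "neutron": the first step gives "utronne", and the second then gives "tuornne".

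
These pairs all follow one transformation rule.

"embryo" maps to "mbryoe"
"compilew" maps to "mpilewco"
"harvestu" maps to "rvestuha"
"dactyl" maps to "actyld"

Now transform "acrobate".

The pattern: move the last 2 characters to the front (rotate right by 2), then swap the front and back halves of the string.
For "acrobate", step one produces "teacroba"; step two turns that into "robateac".

robateac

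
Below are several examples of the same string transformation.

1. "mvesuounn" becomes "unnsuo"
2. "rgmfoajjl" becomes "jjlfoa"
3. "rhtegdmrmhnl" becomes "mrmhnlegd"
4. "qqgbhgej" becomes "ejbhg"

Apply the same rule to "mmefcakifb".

kifbfca

What's happening: delete the first 3 characters, then move the first 3 characters to the end (rotate left by 3).
Starting from "mmefcakifb": after the first operation, "fcakifb"; after the second, "kifbfca".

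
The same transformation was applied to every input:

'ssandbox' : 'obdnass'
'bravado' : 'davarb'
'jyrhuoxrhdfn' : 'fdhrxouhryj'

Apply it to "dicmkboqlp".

lqobkmcid

The transformation: reverse the string, then delete the first character.
On "dicmkboqlp": the first step gives "plqobkmcid", and the second then gives "lqobkmcid".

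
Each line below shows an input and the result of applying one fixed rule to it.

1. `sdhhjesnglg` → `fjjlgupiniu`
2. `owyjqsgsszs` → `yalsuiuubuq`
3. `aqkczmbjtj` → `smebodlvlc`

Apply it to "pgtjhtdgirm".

In each case the input is transformed by: shift every letter 2 places forward in the alphabet (wrapping around), then move the first character to the end.
"pgtjhtdgirm" → "rivljvfikto" → "ivljvfiktor".

ivljvfiktor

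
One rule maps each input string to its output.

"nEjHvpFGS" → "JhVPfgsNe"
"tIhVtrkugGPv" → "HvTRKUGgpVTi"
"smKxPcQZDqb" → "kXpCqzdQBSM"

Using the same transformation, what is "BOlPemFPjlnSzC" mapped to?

LpEMfpJLNsZcbo

The rule is to flip the case of every letter, then move the first 2 characters to the end (rotate left by 2).
"BOlPemFPjlnSzC" → "boLpEMfpJLNsZc" → "LpEMfpJLNsZcbo".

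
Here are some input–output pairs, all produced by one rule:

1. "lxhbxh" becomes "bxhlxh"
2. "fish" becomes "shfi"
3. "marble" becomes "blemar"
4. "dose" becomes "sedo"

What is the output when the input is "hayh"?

Each output is the input with this applied: swap the front and back halves of the string.
Applying that to "hayh" gives "yhha".

yhha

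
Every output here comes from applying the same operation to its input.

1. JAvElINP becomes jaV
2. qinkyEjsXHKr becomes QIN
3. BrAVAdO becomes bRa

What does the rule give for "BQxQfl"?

The transformation: flip the case of every letter, then keep only the first 3 characters.
Applying both steps to "BQxQfl": "bqXqFL", then "bqX".

bqX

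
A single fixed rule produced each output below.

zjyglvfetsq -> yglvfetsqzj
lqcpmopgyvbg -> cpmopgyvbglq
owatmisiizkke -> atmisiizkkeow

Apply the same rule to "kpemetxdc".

In each case the input is transformed by: move the first 2 characters to the end (rotate left by 2).
Applying that to "kpemetxdc" gives "emetxdckp".

emetxdckp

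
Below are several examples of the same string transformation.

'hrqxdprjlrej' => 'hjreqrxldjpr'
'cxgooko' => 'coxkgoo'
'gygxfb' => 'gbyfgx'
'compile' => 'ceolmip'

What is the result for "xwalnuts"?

xswtauln

Rule — take characters alternately from the front and the back (1st, last, 2nd, 2nd-last, ...).
Applying that to "xwalnuts" gives "xswtauln".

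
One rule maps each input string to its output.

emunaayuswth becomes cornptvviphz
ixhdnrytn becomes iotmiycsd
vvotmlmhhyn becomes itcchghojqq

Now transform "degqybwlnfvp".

Rule — shift every letter 5 places backward in the alphabet (wrapping around), then reverse the string.
Doing the same to "degqybwlnfvp": "kqaigrwtlbzy".
(Check on "emunaayuswth": → "zhpivvtpnroc" → "cornptvviphz" ✓)

kqaigrwtlbzy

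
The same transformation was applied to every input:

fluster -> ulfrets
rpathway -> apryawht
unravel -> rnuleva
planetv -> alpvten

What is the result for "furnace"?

rufecan

Looking at the pairs, the operation is to reverse the string, then move the last 3 characters to the front (rotate right by 3).
Working it through for "furnace": intermediate "ecanruf", final "rufecan".
(Check on "rpathway": → "yawhtapr" → "apryawht" ✓)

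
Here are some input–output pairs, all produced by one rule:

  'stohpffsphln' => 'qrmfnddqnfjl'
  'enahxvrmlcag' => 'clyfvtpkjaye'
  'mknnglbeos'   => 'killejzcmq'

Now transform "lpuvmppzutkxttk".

Each output is the input with this applied: shift every letter 2 places backward in the alphabet (wrapping around).
Applying that to "lpuvmppzutkxttk" gives "jnstknnxsrivrri".

jnstknnxsrivrri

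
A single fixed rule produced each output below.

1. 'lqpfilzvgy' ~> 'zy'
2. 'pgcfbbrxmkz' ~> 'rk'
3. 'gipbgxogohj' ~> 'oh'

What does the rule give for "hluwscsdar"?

sr

In each case the input is transformed by: keep one character in every 3, starting at position 1 (positions 1st, 4th, 7th, ...), then delete the first 2 characters.
Starting from "hluwscsdar": after the first operation, "hwsr"; after the second, "sr".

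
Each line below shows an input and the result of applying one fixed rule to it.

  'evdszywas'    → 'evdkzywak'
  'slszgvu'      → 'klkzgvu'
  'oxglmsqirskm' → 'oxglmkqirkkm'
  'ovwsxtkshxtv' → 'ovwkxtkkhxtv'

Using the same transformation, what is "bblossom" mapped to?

Each output is the input with this applied: replace every "s" with "k".
Doing the same to "bblossom": "bblokkom".

bblokkom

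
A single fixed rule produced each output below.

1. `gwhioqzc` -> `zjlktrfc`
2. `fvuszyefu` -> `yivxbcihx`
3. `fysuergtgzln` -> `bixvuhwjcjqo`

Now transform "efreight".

ihhujlwk

Rule — swap each adjacent pair of characters (1↔2, 3↔4, ...), then shift every letter 3 places forward in the alphabet (wrapping around).
Applying both steps to "efreight": "feergith", then "ihhujlwk".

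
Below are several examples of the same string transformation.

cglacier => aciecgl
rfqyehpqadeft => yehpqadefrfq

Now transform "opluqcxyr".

Looking at the pairs, the operation is to delete the last character, then move the first 3 characters to the end (rotate left by 3).
So "opluqcxyr" becomes "uqcxyopl".

uqcxyopl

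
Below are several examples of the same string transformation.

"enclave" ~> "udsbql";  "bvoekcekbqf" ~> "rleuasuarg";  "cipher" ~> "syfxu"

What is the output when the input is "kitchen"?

The pattern: shift every letter 10 places backward in the alphabet (wrapping around), then delete the last character.
For "kitchen", step one produces "ayjsxud"; step two turns that into "ayjsxu".

ayjsxu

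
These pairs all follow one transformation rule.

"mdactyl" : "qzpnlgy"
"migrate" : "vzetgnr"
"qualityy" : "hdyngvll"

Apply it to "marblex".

The rule is to shift every letter 13 places forward in the alphabet (wrapping around) — i.e. ROT13, then swap each adjacent pair of characters (1↔2, 3↔4, ...).
Doing the same to "marblex": "nzoeryk".

nzoeryk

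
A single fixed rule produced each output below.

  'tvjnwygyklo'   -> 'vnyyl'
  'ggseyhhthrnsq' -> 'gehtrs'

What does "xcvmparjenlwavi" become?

cmajnwv

What's happening: keep every other character starting from the second (positions 2nd, 4th, 6th, ...).
Doing the same to "xcvmparjenlwavi": "cmajnwv".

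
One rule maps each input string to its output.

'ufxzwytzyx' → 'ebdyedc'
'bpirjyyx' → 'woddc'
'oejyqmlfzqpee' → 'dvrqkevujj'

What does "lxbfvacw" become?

kafhb

Rule — shift every letter 5 places forward in the alphabet (wrapping around), then delete the first 3 characters.
Working it through for "lxbfvacw": intermediate "qcgkafhb", final "kafhb".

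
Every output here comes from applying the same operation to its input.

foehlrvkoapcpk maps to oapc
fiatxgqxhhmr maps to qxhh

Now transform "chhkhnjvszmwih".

szmw

Looking at the pairs, the operation is to move the last 2 characters to the front (rotate right by 2), then keep only the last 4 characters.
Working it through for "chhkhnjvszmwih": intermediate "ihchhkhnjvszmw", final "szmw".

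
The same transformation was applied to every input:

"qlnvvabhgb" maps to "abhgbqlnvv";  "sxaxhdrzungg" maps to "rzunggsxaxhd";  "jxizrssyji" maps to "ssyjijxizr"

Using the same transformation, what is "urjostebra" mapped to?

tebraurjos

The transformation: swap the front and back halves of the string.
On "urjostebra" that produces "tebraurjos".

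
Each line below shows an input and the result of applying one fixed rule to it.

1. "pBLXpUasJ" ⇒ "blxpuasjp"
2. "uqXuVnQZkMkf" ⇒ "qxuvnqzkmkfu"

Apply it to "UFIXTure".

fixtureu

Each output is the input with this applied: move the first character to the end, then convert every letter to lowercase.
On "UFIXTure": the first step gives "FIXTureU", and the second then gives "fixtureu".
(Check on "uqXuVnQZkMkf": → "qXuVnQZkMkfu" → "qxuvnqzkmkfu" ✓)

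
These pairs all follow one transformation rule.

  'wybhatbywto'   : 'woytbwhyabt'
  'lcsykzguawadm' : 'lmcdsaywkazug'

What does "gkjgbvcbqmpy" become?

Looking at the pairs, the operation is to take characters alternately from the front and the back (1st, last, 2nd, 2nd-last, ...).
Doing the same to "gkjgbvcbqmpy": "gykpjmgqbbvc".

gykpjmgqbbvc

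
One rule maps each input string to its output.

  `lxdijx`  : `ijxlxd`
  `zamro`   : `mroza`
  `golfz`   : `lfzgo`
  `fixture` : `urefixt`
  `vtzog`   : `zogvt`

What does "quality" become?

The transformation: move the last 3 characters to the front (rotate right by 3).
Applying that to "quality" gives "ityqual".

ityqual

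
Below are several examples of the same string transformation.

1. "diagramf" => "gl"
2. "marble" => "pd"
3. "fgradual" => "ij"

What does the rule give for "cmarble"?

The pattern: shift every letter 3 places forward in the alphabet (wrapping around), then keep only the first 2 characters.
"cmarble" → "fpdueoh" → "fp".
(Check on "marble": → "pdueoh" → "pd" ✓)

fp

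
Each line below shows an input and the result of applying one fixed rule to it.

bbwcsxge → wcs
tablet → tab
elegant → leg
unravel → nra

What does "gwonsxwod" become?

nsx

The pattern: move the last 3 characters to the front (rotate right by 3), then keep only the last 3 characters.
Starting from "gwonsxwod": after the first operation, "wodgwonsx"; after the second, "nsx".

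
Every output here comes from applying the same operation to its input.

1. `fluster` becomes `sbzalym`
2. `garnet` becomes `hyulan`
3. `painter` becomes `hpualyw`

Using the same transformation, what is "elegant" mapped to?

slnhual

What's happening: shift every letter 7 places forward in the alphabet (wrapping around), then move the first character to the end.
"elegant" → "slnhual".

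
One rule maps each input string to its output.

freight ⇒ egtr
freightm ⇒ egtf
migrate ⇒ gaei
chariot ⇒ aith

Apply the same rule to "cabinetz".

Rule — move the first 2 characters to the end (rotate left by 2), then keep every other character starting from the first (positions 1st, 3rd, 5th, ...).
On "cabinetz": the first step gives "binetzca", and the second then gives "bntc".

bntc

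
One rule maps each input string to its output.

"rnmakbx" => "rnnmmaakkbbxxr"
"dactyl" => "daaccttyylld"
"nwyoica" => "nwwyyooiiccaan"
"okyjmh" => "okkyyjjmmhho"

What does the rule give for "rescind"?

Each output is the input with this applied: double every character, then move the first character to the end.
Starting from "rescind": after the first operation, "rreesscciinndd"; after the second, "reesscciinnddr".
(Check on "dactyl": → "ddaaccttyyll" → "daaccttyylld" ✓)

reesscciinnddr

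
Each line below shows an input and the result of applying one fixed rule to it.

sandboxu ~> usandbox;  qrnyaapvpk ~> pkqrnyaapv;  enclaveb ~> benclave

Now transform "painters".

The transformation: swap the front and back halves of the string, then move the first 3 characters to the end (rotate left by 3).
"painters" → "spainter".
(Check on "sandboxu": → "boxusand" → "usandbox" ✓)

spainter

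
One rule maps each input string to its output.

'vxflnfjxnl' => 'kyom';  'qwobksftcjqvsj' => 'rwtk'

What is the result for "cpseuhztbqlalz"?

The rule is to shift every letter 1 place forward in the alphabet (wrapping around), then keep only the last 4 characters.
Starting from "cpseuhztbqlalz": after the first operation, "dqtfviaucrmbma"; after the second, "mbma".
(Check on "qwobksftcjqvsj": → "rxpcltgudkrwtk" → "rwtk" ✓)

mbma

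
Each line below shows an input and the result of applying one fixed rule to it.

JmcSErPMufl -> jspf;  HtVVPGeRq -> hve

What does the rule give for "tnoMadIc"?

What's happening: keep one character in every 3, starting at position 1 (positions 1st, 4th, 7th, ...), then convert every letter to lowercase.
"tnoMadIc" → "tMI" → "tmi".
(Check on "HtVVPGeRq": → "HVe" → "hve" ✓)

tmi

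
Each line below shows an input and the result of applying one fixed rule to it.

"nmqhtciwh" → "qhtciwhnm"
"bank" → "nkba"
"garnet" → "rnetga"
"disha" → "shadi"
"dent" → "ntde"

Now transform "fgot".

otfg

Rule — move the first 2 characters to the end (rotate left by 2).
"fgot" → "otfg".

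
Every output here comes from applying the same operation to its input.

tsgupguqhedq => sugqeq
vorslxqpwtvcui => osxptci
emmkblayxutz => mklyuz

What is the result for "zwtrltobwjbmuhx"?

The transformation: keep every other character starting from the second (positions 2nd, 4th, 6th, ...).
"zwtrltobwjbmuhx" → "wrtbjmh".

wrtbjmh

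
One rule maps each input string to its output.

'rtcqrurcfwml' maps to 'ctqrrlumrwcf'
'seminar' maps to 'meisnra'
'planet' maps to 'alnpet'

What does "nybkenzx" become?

byknexnz

What's happening: move the first 2 characters to the end (rotate left by 2), then take characters alternately from the front and the back (1st, last, 2nd, 2nd-last, ...).
Applying both steps to "nybkenzx": "bkenzxny", then "byknexnz".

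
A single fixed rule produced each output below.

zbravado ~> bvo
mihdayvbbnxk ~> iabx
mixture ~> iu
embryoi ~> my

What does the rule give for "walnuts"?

Rule — keep one character in every 3, starting at position 2 (positions 2nd, 5th, 8th, ...).
Doing the same to "walnuts": "au".

au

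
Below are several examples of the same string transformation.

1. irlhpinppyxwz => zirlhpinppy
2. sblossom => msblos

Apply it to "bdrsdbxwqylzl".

lbdrsdbxwqy

In each case the input is transformed by: move the last 3 characters to the front (rotate right by 3), then delete the first 2 characters.
Working it through for "bdrsdbxwqylzl": intermediate "lzlbdrsdbxwqy", final "lbdrsdbxwqy".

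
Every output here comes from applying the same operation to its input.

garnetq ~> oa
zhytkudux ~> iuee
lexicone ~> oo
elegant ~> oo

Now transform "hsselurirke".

oeuo

What's happening: shift every letter 10 places forward in the alphabet (wrapping around), then keep only the vowels.
Applying both steps to "hsselurirke": "rccovebsbuo", then "oeuo".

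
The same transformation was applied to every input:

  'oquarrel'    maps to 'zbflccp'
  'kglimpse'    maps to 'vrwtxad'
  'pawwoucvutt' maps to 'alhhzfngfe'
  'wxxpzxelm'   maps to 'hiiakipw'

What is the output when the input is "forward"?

qzchlc

The pattern: shift every letter 11 places forward in the alphabet (wrapping around), then delete the last character.
For "forward", step one produces "qzchlco"; step two turns that into "qzchlc".
(Check on "oquarrel": → "zbflccpw" → "zbflccp" ✓)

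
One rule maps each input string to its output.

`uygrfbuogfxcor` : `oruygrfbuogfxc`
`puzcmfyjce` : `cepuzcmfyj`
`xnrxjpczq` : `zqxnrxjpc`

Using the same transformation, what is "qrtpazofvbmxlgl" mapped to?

Rule — move the last 2 characters to the front (rotate right by 2).
So "qrtpazofvbmxlgl" becomes "glqrtpazofvbmxl".

glqrtpazofvbmxl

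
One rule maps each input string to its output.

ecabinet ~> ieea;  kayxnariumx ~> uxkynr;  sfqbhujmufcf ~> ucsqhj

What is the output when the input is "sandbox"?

bxsn

Looking at the pairs, the operation is to keep every other character starting from the first (positions 1st, 3rd, 5th, ...), then move the last 2 characters to the front (rotate right by 2).
On "sandbox": the first step gives "snbx", and the second then gives "bxsn".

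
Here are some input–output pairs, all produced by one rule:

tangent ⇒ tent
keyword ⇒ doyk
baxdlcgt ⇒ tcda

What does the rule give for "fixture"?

In each case the input is transformed by: reverse the string, then keep every other character starting from the first (positions 1st, 3rd, 5th, ...).
Applying that to "fixture" gives "euxf".
(Check on "baxdlcgt": → "tgcldxab" → "tcda" ✓)

euxf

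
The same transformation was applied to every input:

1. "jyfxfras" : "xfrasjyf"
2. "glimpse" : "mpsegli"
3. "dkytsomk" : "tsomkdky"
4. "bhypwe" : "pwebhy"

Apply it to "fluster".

sterflu

Rule — move the first 3 characters to the end (rotate left by 3).
Doing the same to "fluster": "sterflu".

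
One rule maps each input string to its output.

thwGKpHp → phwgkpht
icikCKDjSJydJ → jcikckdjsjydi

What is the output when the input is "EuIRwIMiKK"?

Looking at the pairs, the operation is to swap the first and last characters, then convert every letter to lowercase.
On "EuIRwIMiKK": the first step gives "KuIRwIMiKE", and the second then gives "kuirwimike".

kuirwimike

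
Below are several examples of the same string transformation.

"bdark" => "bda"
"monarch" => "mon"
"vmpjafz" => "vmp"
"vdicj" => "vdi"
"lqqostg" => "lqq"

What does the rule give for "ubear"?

The transformation: keep only the first 3 characters.
On "ubear" that produces "ube".

ube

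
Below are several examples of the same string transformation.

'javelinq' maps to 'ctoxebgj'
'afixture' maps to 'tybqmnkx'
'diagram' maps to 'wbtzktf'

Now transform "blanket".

uetgdxm

The rule is to shift every letter 7 places backward in the alphabet (wrapping around).
Doing the same to "blanket": "uetgdxm".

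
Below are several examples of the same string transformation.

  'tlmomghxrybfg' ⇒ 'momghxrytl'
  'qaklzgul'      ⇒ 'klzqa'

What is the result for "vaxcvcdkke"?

Looking at the pairs, the operation is to delete the last 3 characters, then move the first 2 characters to the end (rotate left by 2).
On "vaxcvcdkke": the first step gives "vaxcvcd", and the second then gives "xcvcdva".

xcvcdva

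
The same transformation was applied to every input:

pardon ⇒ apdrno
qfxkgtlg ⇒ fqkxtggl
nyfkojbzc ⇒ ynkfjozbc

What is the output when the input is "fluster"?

The transformation: swap each adjacent pair of characters (1↔2, 3↔4, ...).
On "fluster" that produces "lfsuetr".

lfsuetr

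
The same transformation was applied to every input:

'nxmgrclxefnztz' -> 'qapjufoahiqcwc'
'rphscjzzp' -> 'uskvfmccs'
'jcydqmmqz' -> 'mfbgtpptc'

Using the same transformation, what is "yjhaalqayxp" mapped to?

bmkddotdbas

Looking at the pairs, the operation is to shift every letter 3 places forward in the alphabet (wrapping around).
On "yjhaalqayxp" that produces "bmkddotdbas".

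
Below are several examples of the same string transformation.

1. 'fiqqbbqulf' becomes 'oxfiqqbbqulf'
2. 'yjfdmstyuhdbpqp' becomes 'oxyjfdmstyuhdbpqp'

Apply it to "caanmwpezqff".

The transformation: prepend "ox".
So "caanmwpezqff" becomes "oxcaanmwpezqff".

oxcaanmwpezqff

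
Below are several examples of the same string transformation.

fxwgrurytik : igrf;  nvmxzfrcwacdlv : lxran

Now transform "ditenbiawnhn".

neid

In each case the input is transformed by: keep one character in every 3, starting at position 1 (positions 1st, 4th, 7th, ...), then swap the first and last characters.
Working it through for "ditenbiawnhn": intermediate "dein", final "neid".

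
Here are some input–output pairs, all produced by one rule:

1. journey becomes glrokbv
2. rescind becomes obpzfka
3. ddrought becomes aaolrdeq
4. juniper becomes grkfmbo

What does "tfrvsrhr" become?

In each case the input is transformed by: shift every letter 3 places backward in the alphabet (wrapping around).
"tfrvsrhr" → "qcospoeo".

qcospoeo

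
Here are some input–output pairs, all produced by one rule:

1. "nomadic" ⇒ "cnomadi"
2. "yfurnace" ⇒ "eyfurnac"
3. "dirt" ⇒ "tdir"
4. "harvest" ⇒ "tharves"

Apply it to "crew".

The pattern: move the last character to the front.
On "crew" that produces "wcre".

wcre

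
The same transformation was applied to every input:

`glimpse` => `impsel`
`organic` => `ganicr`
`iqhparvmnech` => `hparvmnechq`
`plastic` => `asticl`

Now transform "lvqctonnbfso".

In each case the input is transformed by: delete the first character, then move the first character to the end.
"lvqctonnbfso" → "vqctonnbfso" → "qctonnbfsov".

qctonnbfsov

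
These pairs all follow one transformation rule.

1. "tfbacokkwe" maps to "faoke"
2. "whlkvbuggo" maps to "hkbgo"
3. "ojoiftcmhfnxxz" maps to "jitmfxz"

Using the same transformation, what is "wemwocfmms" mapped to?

ewcms

Each output is the input with this applied: keep every other character starting from the second (positions 2nd, 4th, 6th, ...).
Doing the same to "wemwocfmms": "ewcms".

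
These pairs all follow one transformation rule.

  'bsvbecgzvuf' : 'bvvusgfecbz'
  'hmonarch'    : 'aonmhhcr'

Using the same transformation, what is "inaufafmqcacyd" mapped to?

Rule — sort the characters into reverse alphabetical order, then swap the first and last characters.
Working it through for "inaufafmqcacyd": intermediate "yuqnmiffdccaaa", final "auqnmiffdccaay".
(Check on "hmonarch": → "ronmhhca" → "aonmhhcr" ✓)

auqnmiffdccaay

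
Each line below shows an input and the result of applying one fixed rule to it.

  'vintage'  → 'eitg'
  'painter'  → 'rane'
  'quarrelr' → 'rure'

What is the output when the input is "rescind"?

decn

Looking at the pairs, the operation is to move the last character to the front, then keep every other character starting from the first (positions 1st, 3rd, 5th, ...).
On "rescind" that produces "decn".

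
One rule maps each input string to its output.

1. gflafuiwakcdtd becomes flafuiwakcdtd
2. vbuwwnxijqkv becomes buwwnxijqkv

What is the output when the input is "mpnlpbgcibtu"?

pnlpbgcibtu

In each case the input is transformed by: delete the first character.
Applying that to "mpnlpbgcibtu" gives "pnlpbgcibtu".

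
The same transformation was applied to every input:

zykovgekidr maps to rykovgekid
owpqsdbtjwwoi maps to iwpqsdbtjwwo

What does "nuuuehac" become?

Rule — swap the first and last characters, then delete the last character.
For "nuuuehac", step one produces "cuuuehan"; step two turns that into "cuuueha".

cuuueha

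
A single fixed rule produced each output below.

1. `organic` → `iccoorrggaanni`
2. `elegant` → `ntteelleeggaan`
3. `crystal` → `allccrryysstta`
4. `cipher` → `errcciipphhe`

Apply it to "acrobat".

attaaccrroobba

The rule is to double every character, then move the last 3 characters to the front (rotate right by 3).
For "acrobat", step one produces "aaccrroobbaatt"; step two turns that into "attaaccrroobba".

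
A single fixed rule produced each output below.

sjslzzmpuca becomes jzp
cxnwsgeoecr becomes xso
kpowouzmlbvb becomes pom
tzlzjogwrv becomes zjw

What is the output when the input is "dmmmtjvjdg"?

mtj

The rule is to delete the last 2 characters, then keep one character in every 3, starting at position 2 (positions 2nd, 5th, 8th, ...).
For "dmmmtjvjdg", step one produces "dmmmtjvj"; step two turns that into "mtj".
(Check on "kpowouzmlbvb": → "kpowouzmlb" → "pom" ✓)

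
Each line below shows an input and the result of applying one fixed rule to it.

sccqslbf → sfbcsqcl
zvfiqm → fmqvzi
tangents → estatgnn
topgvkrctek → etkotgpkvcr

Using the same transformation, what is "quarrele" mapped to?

In each case the input is transformed by: swap each adjacent pair of characters (1↔2, 3↔4, ...), then move the last 3 characters to the front (rotate right by 3).
For "quarrele", step one produces "uqraerel"; step two turns that into "reluqrae".

reluqrae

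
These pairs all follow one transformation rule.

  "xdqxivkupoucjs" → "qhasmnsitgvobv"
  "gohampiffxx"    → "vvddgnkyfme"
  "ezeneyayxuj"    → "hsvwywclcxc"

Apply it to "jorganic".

aglyepmh

Each output is the input with this applied: reverse the string, then shift every letter 2 places backward in the alphabet (wrapping around).
Applying both steps to "jorganic": "cinagroj", then "aglyepmh".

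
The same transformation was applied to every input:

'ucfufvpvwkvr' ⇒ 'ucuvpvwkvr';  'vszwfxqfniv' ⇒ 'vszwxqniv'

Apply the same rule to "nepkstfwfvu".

nepkstwvu

The transformation: remove every "f".
Doing the same to "nepkstfwfvu": "nepkstwvu".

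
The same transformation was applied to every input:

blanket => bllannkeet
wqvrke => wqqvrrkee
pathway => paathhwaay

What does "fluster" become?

fllussteer

Each output is the input with this applied: repeat every character 3 times, then keep every other character starting from the second (positions 2nd, 4th, 6th, ...).
So "fluster" becomes "fllussteer".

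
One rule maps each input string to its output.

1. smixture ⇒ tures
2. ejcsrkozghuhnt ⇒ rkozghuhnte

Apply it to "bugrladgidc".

ladgidcb

The pattern: move the first character to the end, then delete the first 3 characters.
Working it through for "bugrladgidc": intermediate "ugrladgidcb", final "ladgidcb".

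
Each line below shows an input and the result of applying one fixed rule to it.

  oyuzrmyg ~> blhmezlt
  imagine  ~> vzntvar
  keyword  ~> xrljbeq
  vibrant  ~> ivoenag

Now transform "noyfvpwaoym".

Rule — shift every letter 13 places forward in the alphabet (wrapping around) — i.e. ROT13.
Applying that to "noyfvpwaoym" gives "ablsicjnblz".

ablsicjnblz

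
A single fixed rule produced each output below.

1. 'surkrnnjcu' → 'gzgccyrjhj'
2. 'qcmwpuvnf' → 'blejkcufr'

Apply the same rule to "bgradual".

gpsjpaqv

The pattern: shift every letter 11 places backward in the alphabet (wrapping around), then move the first 2 characters to the end (rotate left by 2).
"bgradual" → "qvgpsjpa" → "gpsjpaqv".
(Check on "qcmwpuvnf": → "frblejkcu" → "blejkcufr" ✓)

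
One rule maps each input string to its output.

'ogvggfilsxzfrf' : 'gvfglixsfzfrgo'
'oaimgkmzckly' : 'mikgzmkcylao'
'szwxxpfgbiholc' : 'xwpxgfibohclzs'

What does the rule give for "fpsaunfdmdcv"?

What's happening: move the first 2 characters to the end (rotate left by 2), then swap each adjacent pair of characters (1↔2, 3↔4, ...).
"fpsaunfdmdcv" → "saunfdmdcvfp" → "asnudfdmvcpf".

asnudfdmvcpf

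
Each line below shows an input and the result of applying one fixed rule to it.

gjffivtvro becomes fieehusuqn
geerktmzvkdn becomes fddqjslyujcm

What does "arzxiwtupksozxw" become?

The rule is to shift every letter 1 place backward in the alphabet (wrapping around).
So "arzxiwtupksozxw" becomes "zqywhvstojrnywv".

zqywhvstojrnywv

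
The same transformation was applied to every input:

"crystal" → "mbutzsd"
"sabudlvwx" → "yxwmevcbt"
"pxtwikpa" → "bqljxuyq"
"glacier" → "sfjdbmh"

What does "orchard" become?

Rule — reverse the string, then shift every letter 1 place forward in the alphabet (wrapping around).
On "orchard": the first step gives "drahcro", and the second then gives "esbidsp".

esbidsp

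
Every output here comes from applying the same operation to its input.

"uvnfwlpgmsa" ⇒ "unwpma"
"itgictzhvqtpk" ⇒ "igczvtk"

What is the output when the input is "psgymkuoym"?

pgmuy

The pattern: keep every other character starting from the first (positions 1st, 3rd, 5th, ...).
Applying that to "psgymkuoym" gives "pgmuy".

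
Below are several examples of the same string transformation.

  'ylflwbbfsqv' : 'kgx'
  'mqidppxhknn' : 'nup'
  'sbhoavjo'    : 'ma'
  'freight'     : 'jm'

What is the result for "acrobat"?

Each output is the input with this applied: shift every letter 5 places forward in the alphabet (wrapping around), then keep one character in every 3, starting at position 3 (positions 3rd, 6th, 9th, ...).
Starting from "acrobat": after the first operation, "fhwtgfy"; after the second, "wf".

wf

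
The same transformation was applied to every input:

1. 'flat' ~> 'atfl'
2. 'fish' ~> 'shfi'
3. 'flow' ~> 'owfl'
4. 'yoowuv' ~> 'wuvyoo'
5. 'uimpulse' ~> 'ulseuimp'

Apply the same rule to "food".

odfo

What's happening: swap the front and back halves of the string.
Applying that to "food" gives "odfo".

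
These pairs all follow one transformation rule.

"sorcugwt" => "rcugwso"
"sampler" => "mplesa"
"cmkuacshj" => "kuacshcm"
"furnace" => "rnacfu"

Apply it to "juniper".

nipeju

Looking at the pairs, the operation is to delete the last character, then move the first 2 characters to the end (rotate left by 2).
On "juniper": the first step gives "junipe", and the second then gives "nipeju".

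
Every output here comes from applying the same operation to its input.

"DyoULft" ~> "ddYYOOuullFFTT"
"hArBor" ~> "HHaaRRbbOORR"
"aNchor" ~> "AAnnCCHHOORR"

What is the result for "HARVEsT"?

hhaarrvveeSStt

Rule — flip the case of every letter, then double every character.
Working it through for "HARVEsT": intermediate "harveSt", final "hhaarrvveeSStt".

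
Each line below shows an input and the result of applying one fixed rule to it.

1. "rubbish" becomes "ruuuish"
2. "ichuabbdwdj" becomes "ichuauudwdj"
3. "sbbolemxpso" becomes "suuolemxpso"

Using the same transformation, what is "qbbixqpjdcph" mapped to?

What's happening: replace every "b" with "u".
Applying that to "qbbixqpjdcph" gives "quuixqpjdcph".

quuixqpjdcph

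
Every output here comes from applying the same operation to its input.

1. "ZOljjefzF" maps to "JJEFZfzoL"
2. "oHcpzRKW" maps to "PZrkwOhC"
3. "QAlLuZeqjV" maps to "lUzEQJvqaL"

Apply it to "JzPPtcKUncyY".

pTCkuNCYyjZp

The transformation: flip the case of every letter, then move the first 3 characters to the end (rotate left by 3).
Starting from "JzPPtcKUncyY": after the first operation, "jZppTCkuNCYy"; after the second, "pTCkuNCYyjZp".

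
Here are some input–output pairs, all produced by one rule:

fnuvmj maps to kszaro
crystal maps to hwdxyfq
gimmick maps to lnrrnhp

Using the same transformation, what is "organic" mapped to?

twlfsnh

The rule is to shift every letter 5 places forward in the alphabet (wrapping around).
"organic" → "twlfsnh".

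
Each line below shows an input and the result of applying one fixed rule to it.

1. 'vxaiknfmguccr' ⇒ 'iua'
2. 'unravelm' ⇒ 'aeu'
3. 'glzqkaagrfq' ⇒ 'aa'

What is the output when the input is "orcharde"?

aeo

The rule is to move the first 3 characters to the end (rotate left by 3), then keep only the vowels.
Applying both steps to "orcharde": "hardeorc", then "aeo".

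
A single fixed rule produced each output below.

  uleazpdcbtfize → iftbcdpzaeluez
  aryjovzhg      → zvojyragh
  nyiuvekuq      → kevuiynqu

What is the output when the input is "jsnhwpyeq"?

ypwhnsjqe

The rule is to move the last 2 characters to the front (rotate right by 2), then reverse the string.
Starting from "jsnhwpyeq": after the first operation, "eqjsnhwpy"; after the second, "ypwhnsjqe".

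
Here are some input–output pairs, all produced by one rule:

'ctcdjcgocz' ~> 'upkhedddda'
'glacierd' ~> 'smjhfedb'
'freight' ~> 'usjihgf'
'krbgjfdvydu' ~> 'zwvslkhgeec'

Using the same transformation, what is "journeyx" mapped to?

zyvspokf

What's happening: shift every letter 1 place forward in the alphabet (wrapping around), then sort the characters into reverse alphabetical order.
So "journeyx" becomes "zyvspokf".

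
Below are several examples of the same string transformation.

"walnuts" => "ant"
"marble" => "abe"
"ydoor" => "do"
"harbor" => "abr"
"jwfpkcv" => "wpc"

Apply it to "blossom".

lso

The rule is to keep every other character starting from the second (positions 2nd, 4th, 6th, ...).
"blossom" → "lso".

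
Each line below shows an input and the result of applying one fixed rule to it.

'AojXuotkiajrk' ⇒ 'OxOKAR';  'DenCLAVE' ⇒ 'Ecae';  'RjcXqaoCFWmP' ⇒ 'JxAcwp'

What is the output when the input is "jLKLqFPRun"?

Rule — keep every other character starting from the second (positions 2nd, 4th, 6th, ...), then flip the case of every letter.
For "jLKLqFPRun", step one produces "LLFRn"; step two turns that into "llfrN".

llfrN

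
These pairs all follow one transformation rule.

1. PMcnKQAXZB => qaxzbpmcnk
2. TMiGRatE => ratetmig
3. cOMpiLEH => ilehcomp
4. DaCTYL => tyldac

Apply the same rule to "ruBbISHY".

ishyrubb

The rule is to swap the front and back halves of the string, then convert every letter to lowercase.
"ruBbISHY" → "ishyrubb".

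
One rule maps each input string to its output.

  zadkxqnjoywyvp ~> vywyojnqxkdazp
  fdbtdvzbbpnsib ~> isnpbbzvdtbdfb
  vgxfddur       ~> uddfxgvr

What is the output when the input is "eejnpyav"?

Looking at the pairs, the operation is to reverse the string, then move the first character to the end.
Applying both steps to "eejnpyav": "vaypnjee", then "aypnjeev".

aypnjeev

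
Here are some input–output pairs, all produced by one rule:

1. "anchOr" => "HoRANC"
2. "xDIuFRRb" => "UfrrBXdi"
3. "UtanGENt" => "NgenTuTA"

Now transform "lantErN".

What's happening: move the first 3 characters to the end (rotate left by 3), then flip the case of every letter.
On "lantErN": the first step gives "tErNlan", and the second then gives "TeRnLAN".

TeRnLAN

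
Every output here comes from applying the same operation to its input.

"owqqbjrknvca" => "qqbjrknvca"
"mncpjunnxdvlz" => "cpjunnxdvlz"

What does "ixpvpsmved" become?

Looking at the pairs, the operation is to delete the first 2 characters.
On "ixpvpsmved" that produces "pvpsmved".

pvpsmved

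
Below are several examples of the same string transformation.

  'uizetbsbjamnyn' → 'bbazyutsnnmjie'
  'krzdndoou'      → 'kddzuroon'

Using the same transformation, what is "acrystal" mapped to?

What's happening: sort the characters into reverse alphabetical order, then move the last 3 characters to the front (rotate right by 3).
On "acrystal": the first step gives "ytsrlcaa", and the second then gives "caaytsrl".

caaytsrl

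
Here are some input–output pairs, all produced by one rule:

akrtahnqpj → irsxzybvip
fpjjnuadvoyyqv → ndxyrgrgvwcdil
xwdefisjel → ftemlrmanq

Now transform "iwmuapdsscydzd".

The rule is to take characters alternately from the front and the back (1st, last, 2nd, 2nd-last, ...), then shift every letter 8 places forward in the alphabet (wrapping around).
Applying both steps to "iwmuapdsscydzd": "idwzmduyacpsds", then "qlehulcgikxala".
(Check on "akrtahnqpj": → "ajkprqtnah" → "irsxzybvip" ✓)

qlehulcgikxala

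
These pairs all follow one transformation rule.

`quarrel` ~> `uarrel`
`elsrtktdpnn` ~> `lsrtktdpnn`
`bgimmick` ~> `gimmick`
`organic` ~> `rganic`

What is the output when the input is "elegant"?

Rule — delete the first character.
For "elegant" the result is "legant".

legant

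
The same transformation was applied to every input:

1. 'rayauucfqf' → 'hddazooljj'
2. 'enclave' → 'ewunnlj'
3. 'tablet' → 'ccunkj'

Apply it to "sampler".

The rule is to sort the characters into reverse alphabetical order, then shift every letter 9 places forward in the alphabet (wrapping around).
"sampler" → "srpmlea" → "bayvunj".

bayvunj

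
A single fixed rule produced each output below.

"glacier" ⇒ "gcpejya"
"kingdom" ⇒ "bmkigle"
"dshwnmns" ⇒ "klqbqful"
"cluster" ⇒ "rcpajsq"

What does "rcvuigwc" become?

euapatsg

What's happening: shift every letter 2 places backward in the alphabet (wrapping around), then move the last 3 characters to the front (rotate right by 3).
For "rcvuigwc", step one produces "patsgeua"; step two turns that into "euapatsg".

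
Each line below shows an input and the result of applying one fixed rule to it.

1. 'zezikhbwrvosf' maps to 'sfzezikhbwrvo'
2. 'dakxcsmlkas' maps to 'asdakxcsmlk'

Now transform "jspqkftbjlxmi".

mijspqkftbjlx

The pattern: move the last 2 characters to the front (rotate right by 2).
Doing the same to "jspqkftbjlxmi": "mijspqkftbjlx".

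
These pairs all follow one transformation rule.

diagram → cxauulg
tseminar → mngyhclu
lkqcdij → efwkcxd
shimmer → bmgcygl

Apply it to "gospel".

What's happening: shift every letter 6 places backward in the alphabet (wrapping around), then swap each adjacent pair of characters (1↔2, 3↔4, ...).
On "gospel": the first step gives "aimjyf", and the second then gives "iajmfy".

iajmfy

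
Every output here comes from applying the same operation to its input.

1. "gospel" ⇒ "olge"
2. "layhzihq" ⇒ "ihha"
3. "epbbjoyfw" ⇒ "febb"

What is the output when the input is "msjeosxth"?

mjhe

Each output is the input with this applied: sort the characters into reverse alphabetical order, then keep only the last 4 characters.
Starting from "msjeosxth": after the first operation, "xtssomjhe"; after the second, "mjhe".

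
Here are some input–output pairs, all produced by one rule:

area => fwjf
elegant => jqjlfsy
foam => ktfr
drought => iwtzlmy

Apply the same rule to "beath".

gjfym

Rule — shift every letter 5 places forward in the alphabet (wrapping around).
For "beath" the result is "gjfym".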